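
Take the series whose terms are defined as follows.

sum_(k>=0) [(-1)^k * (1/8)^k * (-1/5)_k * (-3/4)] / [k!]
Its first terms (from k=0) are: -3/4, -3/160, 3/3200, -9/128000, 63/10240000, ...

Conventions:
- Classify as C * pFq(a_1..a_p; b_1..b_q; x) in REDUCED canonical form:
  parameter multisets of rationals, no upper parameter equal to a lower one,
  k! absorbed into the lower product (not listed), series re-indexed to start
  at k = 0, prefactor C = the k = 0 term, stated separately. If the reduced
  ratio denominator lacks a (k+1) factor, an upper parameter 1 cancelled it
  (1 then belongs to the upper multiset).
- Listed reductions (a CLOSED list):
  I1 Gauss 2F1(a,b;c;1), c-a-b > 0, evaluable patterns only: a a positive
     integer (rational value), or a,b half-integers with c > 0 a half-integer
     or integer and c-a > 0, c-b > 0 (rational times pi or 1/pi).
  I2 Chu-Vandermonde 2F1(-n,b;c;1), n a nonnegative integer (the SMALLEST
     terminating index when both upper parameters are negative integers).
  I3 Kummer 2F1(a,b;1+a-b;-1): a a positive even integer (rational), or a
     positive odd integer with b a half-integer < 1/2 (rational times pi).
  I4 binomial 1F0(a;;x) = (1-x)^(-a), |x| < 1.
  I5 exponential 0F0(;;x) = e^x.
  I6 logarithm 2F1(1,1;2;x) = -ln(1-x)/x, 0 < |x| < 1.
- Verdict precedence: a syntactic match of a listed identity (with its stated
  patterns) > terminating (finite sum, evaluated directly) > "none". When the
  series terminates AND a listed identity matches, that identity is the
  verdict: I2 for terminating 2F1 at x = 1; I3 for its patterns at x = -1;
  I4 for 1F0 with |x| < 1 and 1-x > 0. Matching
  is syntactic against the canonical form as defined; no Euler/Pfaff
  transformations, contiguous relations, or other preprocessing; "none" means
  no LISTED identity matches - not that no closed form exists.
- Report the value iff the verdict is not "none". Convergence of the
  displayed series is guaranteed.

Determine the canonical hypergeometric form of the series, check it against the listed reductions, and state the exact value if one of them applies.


The tell: t_0 being -3/4, the (-1)^k factor (C = -3/4, x = -1/8) folds into the argument's sign.
Consecutive-term ratio: r(k) = (-1/8) * (k-1/5) / [(k+1)] - rational in k, leading ratio (-1/8); with t_0 = -3/4, classification follows.

x = -1/8 here; the reduced form reads 1F0, upper {-1/5}, lower {-}, C = -3/4. Verdict: the I4 binomial reduction fires (the 1F0 binomial series: exponent 1/5, x = -1/8). Sum: (-3/4) * (9/8)^(1/5).


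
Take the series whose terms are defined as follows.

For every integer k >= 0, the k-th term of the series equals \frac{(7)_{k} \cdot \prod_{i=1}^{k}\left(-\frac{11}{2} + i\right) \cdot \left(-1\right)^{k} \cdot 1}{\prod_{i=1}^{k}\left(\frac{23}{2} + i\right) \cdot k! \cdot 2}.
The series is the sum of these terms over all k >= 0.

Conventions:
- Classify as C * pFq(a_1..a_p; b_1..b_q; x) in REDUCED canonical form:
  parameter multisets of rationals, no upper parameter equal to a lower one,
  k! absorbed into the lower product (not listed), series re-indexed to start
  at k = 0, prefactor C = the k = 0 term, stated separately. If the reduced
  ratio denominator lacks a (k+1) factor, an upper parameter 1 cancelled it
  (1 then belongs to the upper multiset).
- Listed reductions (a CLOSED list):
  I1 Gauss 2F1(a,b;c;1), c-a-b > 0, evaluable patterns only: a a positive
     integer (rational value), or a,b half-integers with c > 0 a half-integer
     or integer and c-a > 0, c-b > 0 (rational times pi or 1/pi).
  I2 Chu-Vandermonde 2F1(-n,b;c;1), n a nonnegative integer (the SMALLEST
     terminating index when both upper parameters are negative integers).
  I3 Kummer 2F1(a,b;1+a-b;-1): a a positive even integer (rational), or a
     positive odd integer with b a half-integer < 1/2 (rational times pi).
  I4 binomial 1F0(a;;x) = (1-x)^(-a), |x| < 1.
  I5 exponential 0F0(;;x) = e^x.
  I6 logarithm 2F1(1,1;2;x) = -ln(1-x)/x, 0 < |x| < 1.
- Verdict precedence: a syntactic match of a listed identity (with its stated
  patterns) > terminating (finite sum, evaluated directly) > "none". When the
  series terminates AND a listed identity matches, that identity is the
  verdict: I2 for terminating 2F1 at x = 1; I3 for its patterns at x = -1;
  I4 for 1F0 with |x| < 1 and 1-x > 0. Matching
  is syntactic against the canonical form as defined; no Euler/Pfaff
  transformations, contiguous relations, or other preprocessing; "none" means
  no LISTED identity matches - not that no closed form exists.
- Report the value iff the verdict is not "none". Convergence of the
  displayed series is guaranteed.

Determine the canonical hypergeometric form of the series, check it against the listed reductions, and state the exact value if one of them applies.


With C = \frac{1}{2}: the canonical form is 2F1(-\frac{9}{2}, 7; \frac{25}{2}; -1). Verdict: Kummer (I3) fires (x = -1; c = \frac{25}{2} equals 1+a-b for upper {-\frac{9}{2}, 7}: listed pattern). Exact value: \frac{334639305}{268435456} \cdot \pi.

Structural cue: from the first term \frac{1}{2}: the lower running product (prefactor 1/2) is a rising factorial.
Ratio: r(k) = -1 * (k-\frac{9}{2}) (k+7) / [(k+\frac{25}{2}) (k+1)] - poly over poly, x = -1 from leading terms; C = \frac{1}{2} at k = 0.


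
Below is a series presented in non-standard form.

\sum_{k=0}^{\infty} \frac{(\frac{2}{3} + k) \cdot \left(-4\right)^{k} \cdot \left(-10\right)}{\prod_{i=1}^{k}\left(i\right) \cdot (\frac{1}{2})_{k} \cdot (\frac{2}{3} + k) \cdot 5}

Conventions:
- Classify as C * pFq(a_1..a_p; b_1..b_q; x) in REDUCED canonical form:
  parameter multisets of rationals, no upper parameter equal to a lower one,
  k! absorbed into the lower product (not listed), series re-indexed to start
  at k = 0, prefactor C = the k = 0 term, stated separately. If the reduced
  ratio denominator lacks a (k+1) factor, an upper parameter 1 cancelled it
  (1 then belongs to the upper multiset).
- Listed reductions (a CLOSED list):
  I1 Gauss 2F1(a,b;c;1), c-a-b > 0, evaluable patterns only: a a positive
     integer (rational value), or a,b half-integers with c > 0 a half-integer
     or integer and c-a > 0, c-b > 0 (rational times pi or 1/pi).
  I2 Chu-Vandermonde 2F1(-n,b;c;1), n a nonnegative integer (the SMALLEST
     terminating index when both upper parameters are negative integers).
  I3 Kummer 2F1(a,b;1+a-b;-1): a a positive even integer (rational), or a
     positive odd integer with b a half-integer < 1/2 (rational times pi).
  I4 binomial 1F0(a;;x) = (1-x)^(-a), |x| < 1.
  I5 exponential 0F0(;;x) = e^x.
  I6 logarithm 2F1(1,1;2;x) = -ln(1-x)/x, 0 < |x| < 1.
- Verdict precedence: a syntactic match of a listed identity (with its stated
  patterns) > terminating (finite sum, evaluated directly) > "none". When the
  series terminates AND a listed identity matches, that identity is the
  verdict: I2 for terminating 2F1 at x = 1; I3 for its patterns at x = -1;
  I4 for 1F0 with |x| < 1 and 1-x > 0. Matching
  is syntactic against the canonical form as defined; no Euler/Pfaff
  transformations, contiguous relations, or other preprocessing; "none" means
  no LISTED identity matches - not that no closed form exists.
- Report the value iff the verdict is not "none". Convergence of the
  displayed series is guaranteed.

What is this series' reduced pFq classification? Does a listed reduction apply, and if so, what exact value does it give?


The series (x = -4) is 0F1: upper {-}, lower {\frac{1}{2}}, prefactor -2. Verdict: none. A 0F1 with upper {-} fits none of I1-I6 at x = -4; the sum runs forever.

Structural cue: with t_0 = -2, the constant factors (prefactor -2) combine into one prefactor.
Ratio: r(k) = -4 * 1 / [(k+\frac{1}{2}) (k+1)] - rational in k, leading ratio -4; with t_0 = -2, classification follows.


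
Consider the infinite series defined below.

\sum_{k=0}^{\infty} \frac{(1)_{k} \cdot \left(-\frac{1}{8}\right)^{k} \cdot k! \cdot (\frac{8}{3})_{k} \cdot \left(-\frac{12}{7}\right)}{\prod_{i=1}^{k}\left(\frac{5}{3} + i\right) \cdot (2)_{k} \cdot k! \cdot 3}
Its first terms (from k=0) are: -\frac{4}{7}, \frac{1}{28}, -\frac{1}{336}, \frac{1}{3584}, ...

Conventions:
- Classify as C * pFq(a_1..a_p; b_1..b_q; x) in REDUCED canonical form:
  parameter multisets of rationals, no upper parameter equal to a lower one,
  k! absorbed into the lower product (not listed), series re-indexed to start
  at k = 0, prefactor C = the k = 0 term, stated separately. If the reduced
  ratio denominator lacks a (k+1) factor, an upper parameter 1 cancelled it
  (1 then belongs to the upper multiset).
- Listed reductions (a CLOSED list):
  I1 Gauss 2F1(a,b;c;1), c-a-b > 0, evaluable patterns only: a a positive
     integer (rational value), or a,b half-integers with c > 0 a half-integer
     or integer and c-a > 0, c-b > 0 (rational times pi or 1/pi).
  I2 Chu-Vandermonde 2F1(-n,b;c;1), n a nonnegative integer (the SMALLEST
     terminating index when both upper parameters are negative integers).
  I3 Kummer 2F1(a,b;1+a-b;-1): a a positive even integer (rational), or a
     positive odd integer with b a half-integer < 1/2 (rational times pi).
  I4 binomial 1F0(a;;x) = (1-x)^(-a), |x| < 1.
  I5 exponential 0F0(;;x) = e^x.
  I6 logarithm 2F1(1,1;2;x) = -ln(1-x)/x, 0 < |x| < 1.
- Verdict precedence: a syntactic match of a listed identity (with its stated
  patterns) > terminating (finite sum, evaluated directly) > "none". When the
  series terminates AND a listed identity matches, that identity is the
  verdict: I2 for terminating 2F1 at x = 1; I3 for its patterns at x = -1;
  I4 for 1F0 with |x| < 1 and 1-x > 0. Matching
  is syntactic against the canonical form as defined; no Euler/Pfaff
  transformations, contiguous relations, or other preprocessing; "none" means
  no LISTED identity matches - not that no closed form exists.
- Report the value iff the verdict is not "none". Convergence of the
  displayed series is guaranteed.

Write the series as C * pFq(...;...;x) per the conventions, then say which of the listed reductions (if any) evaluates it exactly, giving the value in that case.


The tell: t_0 = -\frac{4}{7} here, and the parameter 8/3 appears in both the upper and lower lists and cancels.
Ratio: r(k) = -\frac{1}{8} * (k+1) (k+1) / [(k+2) (k+1)] - rational; roots negated = parameters, x = -\frac{1}{8}, C = -\frac{4}{7}.

With C = -\frac{4}{7}: the canonical form is 2F1(1, 1; 2; -\frac{1}{8}). Verdict (x = -\frac{1}{8}): logarithm (I6) applies (the logarithm: parameters (1,1;2), x = -\frac{1}{8}). Sum: \left(-\frac{32}{7}\right) \cdot \ln\left(\frac{9}{8}\right).


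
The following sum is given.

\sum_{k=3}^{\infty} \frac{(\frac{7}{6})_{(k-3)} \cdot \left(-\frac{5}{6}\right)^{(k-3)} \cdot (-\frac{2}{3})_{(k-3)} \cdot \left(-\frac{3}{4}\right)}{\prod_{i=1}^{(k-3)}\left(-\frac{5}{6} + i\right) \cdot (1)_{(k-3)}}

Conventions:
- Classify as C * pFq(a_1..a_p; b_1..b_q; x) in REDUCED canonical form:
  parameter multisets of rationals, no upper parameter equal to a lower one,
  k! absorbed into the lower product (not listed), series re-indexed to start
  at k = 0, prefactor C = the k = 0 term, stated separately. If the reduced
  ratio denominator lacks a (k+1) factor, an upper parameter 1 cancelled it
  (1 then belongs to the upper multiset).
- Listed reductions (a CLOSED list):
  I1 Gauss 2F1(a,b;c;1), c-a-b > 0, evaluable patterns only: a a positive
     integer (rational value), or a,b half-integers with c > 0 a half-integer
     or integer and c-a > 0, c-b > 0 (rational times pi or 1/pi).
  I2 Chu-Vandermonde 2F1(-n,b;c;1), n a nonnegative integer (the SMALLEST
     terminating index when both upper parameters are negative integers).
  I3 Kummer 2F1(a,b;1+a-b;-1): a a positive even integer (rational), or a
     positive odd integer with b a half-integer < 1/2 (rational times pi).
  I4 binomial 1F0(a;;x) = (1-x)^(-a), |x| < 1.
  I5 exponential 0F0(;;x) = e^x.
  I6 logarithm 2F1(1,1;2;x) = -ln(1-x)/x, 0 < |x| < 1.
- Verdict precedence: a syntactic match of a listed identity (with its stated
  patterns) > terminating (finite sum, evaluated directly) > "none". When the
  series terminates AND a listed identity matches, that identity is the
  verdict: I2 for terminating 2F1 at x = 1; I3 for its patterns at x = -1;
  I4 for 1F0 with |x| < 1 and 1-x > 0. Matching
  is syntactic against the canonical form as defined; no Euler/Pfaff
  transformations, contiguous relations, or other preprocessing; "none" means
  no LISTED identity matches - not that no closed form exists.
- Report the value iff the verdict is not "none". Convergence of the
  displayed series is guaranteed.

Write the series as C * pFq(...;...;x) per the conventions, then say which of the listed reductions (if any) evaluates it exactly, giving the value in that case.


x = -\frac{5}{6} here; the reduced form reads 2F1, upper {-\frac{2}{3}, \frac{7}{6}}, lower {\frac{1}{6}}, C = -\frac{3}{4}. Verdict: no listed reduction: x = -\frac{5}{6} and upper {-\frac{2}{3}, \frac{7}{6}} fail every I1-I6 pattern.

Key observation: t_0 = -\frac{3}{4} here, and the lower running product (C = -3/4, x = -5/6) is a rising factorial.
Step ratio: r(k) = -\frac{5}{6} * (k-\frac{2}{3}) (k+\frac{7}{6}) / [(k+\frac{1}{6}) (k+1)] - rational in k. x = -\frac{5}{6}; t_0 = -\frac{3}{4}; negate the roots.


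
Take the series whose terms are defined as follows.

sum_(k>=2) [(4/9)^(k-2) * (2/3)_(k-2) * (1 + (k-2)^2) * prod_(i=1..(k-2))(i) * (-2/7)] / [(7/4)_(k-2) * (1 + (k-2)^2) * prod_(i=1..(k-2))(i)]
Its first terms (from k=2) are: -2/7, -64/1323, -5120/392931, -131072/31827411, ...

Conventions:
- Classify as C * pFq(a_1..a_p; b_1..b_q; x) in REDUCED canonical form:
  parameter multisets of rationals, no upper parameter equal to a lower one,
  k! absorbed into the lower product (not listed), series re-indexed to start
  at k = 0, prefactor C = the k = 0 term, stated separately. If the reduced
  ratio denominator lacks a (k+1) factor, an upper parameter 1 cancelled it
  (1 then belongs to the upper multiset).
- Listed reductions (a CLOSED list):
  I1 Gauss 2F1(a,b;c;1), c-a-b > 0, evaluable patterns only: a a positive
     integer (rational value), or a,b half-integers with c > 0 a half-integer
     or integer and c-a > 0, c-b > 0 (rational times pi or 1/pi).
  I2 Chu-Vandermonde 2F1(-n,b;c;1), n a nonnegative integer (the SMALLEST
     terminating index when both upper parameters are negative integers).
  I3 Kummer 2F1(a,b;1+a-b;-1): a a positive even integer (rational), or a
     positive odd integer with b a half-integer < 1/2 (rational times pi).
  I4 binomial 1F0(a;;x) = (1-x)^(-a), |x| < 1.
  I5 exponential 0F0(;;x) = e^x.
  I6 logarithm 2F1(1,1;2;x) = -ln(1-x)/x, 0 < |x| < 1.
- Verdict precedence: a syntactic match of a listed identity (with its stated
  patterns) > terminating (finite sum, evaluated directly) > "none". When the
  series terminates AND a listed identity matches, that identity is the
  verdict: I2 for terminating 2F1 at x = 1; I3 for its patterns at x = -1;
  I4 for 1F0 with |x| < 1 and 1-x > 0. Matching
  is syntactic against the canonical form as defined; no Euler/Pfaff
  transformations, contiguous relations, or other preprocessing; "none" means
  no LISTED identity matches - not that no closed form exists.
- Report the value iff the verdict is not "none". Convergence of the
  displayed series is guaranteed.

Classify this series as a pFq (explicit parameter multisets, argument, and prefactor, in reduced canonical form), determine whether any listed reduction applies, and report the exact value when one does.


Classification (C = -2/7): 2F1 with upper {2/3, 1}, lower {7/4}, argument x = 4/9. Verdict: none - this 2F1 at x = 4/9 matches no listed pattern, and upper {2/3, 1} holds no stopper.

Key observation: t_0 being -2/7, the product of the first k integers (C = -2/7) is k!.
Ratio: r(k) = (4/9) * (k+2/3) (k+1) / [(k+7/4) (k+1)] - rational in k, leading ratio (4/9); with t_0 = -2/7, classification follows.


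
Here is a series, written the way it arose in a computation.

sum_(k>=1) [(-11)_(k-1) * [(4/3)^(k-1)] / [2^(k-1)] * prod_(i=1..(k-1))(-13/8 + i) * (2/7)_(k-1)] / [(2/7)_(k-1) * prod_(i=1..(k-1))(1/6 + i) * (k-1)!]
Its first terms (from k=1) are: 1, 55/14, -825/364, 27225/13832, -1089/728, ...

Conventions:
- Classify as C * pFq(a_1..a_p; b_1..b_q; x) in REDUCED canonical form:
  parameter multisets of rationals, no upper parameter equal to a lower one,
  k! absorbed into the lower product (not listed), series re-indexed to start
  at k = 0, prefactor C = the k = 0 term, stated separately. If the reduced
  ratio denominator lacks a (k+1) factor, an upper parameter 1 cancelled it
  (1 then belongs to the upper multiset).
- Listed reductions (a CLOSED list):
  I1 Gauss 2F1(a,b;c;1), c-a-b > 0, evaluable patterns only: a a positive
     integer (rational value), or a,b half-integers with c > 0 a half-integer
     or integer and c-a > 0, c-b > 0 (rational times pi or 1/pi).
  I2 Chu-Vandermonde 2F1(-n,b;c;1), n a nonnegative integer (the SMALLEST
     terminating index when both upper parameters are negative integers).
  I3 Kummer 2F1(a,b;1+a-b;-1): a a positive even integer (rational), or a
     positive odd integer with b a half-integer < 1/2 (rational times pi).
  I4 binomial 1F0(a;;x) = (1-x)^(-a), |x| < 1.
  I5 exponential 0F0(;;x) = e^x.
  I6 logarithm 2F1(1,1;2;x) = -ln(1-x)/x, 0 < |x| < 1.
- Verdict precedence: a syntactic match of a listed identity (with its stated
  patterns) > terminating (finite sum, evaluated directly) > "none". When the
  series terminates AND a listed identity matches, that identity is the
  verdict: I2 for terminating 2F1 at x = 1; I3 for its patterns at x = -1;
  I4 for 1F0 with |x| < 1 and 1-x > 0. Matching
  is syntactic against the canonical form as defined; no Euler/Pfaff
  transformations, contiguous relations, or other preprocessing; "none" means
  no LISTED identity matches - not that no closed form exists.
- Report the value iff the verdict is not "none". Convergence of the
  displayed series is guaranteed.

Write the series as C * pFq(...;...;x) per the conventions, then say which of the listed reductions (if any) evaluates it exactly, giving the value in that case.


At argument 2/3: a 2F1 with upper {-11, -5/8}, lower {7/6}, scaled by C = 1. Verdict: terminating. With -11 upstairs the series is a 12-term polynomial sum; evaluated term by term. Hence: 32391880520199/8671340554240.

First insight: t_0 being 1, the two k-th powers (C = 1) combine into one argument.
Consecutive-term ratio: r(k) = (2/3) * (k-11) (k-5/8) / [(k+7/6) (k+1)] - poly over poly, x = (2/3) from leading terms; C = 1 at k = 0.


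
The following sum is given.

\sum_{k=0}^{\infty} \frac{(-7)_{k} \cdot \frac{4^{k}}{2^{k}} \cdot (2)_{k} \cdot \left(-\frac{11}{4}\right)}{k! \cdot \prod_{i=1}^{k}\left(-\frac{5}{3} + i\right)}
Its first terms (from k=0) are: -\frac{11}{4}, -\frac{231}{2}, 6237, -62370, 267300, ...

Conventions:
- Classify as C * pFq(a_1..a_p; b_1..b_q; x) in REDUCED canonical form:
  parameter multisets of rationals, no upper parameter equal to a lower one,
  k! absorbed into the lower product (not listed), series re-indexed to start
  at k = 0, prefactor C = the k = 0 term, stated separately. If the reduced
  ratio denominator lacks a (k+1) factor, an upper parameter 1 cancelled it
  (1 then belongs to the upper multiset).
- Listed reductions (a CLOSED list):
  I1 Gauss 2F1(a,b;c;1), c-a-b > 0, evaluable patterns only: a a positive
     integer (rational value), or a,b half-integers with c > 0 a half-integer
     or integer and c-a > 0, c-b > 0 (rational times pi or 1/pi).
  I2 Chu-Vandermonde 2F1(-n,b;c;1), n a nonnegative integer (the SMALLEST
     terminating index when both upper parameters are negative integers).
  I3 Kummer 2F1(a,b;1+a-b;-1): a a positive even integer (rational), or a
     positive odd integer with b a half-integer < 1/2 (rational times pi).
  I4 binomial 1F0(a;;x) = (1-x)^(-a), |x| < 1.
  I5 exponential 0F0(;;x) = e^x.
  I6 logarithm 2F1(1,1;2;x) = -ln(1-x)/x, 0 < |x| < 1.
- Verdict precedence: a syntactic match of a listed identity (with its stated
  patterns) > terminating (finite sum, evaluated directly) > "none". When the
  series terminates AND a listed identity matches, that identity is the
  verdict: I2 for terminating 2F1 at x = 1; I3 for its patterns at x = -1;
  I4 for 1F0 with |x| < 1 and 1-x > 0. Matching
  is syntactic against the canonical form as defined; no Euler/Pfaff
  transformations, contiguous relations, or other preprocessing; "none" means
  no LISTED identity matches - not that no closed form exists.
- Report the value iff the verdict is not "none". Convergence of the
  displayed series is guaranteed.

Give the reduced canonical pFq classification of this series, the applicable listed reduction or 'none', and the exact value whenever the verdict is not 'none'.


Reduced: x = 2, 2F1, upper = {-7, 2}, lower = {-\frac{2}{3}}, C = -\frac{11}{4}. Verdict: terminating. With -7 upstairs the series is a 8-term polynomial sum; evaluated term by term. Exact value: -\frac{572825}{52}.

Key step: t_0 being -\frac{11}{4}, the lower running product (C = -11/4) is a rising factorial.
Adjacent-term ratio: r(k) = 2 * (k-7) (k+2) / [(k-\frac{2}{3}) (k+1)] - rational in k. x = 2; t_0 = -\frac{11}{4}; negate the roots.


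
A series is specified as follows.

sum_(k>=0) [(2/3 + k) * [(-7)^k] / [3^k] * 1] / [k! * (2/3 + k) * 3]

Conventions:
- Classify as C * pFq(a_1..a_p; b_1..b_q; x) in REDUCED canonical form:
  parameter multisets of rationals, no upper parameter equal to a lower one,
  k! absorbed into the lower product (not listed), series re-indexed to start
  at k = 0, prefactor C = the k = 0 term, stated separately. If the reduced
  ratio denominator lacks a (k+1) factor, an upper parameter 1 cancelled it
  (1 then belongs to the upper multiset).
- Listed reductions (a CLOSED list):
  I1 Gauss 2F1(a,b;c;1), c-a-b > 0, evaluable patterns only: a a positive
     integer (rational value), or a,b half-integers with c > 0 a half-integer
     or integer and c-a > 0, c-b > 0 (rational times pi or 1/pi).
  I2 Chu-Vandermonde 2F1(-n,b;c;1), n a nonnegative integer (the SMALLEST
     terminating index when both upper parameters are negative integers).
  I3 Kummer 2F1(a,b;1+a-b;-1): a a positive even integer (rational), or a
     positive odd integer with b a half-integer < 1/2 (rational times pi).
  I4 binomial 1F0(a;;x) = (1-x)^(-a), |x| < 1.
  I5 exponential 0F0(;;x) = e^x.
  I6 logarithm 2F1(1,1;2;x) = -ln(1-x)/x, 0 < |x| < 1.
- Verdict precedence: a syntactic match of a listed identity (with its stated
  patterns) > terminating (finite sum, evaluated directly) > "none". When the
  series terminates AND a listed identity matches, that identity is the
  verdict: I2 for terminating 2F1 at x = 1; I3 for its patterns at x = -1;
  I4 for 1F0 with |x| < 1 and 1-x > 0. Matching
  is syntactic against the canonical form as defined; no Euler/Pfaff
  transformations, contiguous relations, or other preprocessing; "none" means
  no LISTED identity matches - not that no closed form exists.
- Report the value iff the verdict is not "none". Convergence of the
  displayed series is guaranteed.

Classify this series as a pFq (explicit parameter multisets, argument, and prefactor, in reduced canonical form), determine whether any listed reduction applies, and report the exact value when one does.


The series (x = -7/3) is 0F0: upper {-}, lower {-}, prefactor 1/3. Verdict (x = -7/3): the I5 exponential reduction applies (the 0F0 exponential series at x = -7/3). Sum: (1/3) * e^(-7/3).

First insight: t_0 being 1/3, the constant factors (prefactor 1/3) combine into one prefactor.
Step ratio: r(k) = (-7/3) * 1 / [(k+1)] ; factor over Q: parameters, x = (-7/3), and C = 1/3.


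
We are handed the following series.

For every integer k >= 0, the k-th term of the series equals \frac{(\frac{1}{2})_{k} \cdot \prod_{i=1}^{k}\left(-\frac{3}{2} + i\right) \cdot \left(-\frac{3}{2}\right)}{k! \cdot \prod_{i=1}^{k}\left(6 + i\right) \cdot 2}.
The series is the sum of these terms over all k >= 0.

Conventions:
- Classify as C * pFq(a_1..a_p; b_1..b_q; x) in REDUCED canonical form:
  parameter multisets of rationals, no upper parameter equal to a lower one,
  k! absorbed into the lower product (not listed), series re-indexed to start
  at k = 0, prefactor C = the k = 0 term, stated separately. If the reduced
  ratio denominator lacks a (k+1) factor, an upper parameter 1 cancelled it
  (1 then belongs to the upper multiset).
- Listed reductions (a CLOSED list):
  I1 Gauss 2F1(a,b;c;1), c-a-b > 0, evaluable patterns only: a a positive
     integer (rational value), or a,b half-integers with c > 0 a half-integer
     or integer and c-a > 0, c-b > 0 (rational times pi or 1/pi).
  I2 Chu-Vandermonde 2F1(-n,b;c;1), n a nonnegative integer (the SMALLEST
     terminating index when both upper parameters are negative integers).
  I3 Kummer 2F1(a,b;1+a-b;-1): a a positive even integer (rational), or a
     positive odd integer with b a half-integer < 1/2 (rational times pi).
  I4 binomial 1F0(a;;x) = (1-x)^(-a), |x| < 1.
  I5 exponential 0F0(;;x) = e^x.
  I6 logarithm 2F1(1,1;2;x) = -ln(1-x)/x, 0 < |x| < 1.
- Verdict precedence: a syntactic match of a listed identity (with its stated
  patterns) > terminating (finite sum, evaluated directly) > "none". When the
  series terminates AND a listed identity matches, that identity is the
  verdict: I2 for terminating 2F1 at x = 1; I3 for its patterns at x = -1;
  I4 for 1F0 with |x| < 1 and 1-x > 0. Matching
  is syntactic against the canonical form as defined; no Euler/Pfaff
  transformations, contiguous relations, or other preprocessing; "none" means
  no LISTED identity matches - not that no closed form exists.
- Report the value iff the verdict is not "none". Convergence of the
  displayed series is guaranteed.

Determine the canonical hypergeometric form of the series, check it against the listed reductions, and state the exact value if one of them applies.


Structural cue: t_0 = -\frac{3}{4} here, and the lower running product (C = -3/4, x = 1) is a rising factorial.
Consecutive-term ratio: r(k) = 1 * (k-\frac{1}{2}) (k+\frac{1}{2}) / [(k+7) (k+1)] - poly over poly, x = 1 from leading terms; C = -\frac{3}{4} at k = 0.

At argument 1: a 2F1 with upper {-\frac{1}{2}, \frac{1}{2}}, lower {7}, scaled by C = -\frac{3}{4}. Verdict at x = 1: Gauss's theorem I1 (half-integer case) matches (x = 1; upper {-\frac{1}{2}, \frac{1}{2}} half-integers, c = 7 in the evaluable pattern). Its exact value is \left(-\frac{524288}{231231}\right) / \pi.


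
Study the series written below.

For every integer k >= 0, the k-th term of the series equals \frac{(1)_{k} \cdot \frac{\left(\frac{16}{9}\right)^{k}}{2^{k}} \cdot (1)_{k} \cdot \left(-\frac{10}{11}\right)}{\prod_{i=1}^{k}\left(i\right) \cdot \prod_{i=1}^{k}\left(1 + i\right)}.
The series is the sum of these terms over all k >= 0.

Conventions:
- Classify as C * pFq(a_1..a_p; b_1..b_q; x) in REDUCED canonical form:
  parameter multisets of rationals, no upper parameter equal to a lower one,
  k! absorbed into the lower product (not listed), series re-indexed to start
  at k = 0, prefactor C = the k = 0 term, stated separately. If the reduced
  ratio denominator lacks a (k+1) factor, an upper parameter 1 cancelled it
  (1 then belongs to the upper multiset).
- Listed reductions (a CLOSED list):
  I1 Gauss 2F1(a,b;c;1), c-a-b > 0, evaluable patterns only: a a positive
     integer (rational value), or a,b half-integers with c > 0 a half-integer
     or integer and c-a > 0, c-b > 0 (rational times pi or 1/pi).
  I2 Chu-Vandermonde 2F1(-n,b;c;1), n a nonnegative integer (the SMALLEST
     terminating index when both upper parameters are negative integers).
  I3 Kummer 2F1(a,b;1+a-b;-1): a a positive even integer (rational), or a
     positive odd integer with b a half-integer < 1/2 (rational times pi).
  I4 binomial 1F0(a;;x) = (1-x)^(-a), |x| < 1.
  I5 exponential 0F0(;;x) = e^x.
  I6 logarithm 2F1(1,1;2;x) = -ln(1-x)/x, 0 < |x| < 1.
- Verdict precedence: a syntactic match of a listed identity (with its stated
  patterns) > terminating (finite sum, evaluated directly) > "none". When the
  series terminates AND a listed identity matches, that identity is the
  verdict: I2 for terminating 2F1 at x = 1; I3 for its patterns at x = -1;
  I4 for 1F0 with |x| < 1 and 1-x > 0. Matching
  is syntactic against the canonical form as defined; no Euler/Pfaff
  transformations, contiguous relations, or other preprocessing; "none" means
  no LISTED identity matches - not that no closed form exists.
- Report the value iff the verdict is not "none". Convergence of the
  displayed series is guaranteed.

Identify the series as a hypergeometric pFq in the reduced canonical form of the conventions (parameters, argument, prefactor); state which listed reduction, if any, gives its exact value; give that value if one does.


Key observation: from the first term -\frac{10}{11}: the two k-th powers (C = -10/11, x = 8/9) combine into one argument.
Ratio: r(k) = \frac{8}{9} * (k+1) (k+1) / [(k+2) (k+1)] ; factor over Q: parameters, x = \frac{8}{9}, and C = -\frac{10}{11}.

Reduced: x = \frac{8}{9}, 2F1, upper = {1, 1}, lower = {2}, C = -\frac{10}{11}. Verdict: the logarithmic series (I6) matches (the logarithm: parameters (1,1;2), x = \frac{8}{9}). Exact value: \frac{45}{44} \cdot \ln\left(\frac{1}{9}\right).


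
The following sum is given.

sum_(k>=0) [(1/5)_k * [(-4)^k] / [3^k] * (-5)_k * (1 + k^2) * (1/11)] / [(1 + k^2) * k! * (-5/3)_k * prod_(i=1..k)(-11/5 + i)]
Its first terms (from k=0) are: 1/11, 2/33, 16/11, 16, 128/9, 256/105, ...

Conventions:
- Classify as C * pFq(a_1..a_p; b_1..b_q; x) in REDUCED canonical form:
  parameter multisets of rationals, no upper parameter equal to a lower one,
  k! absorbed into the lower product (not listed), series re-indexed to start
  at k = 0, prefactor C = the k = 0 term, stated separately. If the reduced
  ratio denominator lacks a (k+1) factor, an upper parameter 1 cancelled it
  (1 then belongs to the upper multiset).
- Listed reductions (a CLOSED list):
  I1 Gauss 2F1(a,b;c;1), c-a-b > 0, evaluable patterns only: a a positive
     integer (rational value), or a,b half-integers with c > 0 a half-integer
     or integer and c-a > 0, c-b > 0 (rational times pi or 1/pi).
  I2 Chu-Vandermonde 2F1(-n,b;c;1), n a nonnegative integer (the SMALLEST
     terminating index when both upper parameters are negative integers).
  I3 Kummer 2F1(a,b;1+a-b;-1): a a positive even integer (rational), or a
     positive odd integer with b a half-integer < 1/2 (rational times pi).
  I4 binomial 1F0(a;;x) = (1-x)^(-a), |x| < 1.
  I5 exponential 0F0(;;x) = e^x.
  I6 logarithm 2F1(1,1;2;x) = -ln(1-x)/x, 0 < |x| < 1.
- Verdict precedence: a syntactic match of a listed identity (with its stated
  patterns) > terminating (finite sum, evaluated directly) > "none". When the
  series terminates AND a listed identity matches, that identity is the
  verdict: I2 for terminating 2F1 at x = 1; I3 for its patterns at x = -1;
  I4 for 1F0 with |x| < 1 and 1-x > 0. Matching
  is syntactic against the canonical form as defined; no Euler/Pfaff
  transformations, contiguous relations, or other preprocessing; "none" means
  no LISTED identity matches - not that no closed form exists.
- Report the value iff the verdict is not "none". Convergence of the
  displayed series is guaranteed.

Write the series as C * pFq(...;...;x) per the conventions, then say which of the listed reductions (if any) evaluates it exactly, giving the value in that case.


At argument -4/3: a 2F2 with upper {-5, 1/5}, lower {-5/3, -6/5}, scaled by C = 1/11. Verdict: terminating. With -5 upstairs the series is a 6-term polynomial sum; evaluated term by term. Hence: 118733/3465.

First insight: t_0 being 1/11, the two geometric factors (C = 1/11, x = -4/3) combine into one argument.
Step ratio: r(k) = (-4/3) * (k-5) (k+1/5) / [(k-5/3) (k-6/5) (k+1)] - rational in k, leading ratio (-4/3); with t_0 = 1/11, classification follows.


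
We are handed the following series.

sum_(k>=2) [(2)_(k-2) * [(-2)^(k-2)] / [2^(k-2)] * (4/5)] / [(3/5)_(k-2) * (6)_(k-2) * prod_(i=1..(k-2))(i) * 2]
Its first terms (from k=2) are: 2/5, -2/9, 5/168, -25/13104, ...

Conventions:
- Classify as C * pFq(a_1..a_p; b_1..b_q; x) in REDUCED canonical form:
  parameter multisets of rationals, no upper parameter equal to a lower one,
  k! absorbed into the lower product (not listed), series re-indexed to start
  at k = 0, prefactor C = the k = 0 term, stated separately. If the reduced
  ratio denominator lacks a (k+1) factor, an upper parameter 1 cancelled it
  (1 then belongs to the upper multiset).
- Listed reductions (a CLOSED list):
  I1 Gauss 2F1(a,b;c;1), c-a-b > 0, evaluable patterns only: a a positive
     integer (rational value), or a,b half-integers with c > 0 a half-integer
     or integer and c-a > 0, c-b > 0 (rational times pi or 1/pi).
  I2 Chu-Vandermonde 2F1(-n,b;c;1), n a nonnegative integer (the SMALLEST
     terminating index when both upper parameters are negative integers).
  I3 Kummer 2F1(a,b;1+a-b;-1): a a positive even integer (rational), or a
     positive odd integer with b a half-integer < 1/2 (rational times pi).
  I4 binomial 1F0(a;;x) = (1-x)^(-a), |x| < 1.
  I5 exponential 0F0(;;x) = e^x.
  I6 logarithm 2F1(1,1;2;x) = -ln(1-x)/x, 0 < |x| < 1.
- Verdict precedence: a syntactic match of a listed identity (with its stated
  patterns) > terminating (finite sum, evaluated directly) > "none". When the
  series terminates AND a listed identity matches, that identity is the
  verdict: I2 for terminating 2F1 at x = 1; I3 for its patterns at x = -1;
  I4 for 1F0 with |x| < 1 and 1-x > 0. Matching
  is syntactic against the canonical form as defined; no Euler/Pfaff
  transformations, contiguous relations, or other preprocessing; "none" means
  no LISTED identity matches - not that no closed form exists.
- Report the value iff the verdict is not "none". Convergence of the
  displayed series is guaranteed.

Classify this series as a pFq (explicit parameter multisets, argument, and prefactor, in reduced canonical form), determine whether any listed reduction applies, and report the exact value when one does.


Canonical form: C = 2/5 times 1F2 with upper {2}, lower {3/5, 6}, x = -1. Verdict: none. No listed pattern accepts 1F2(2; 3/5, 6; -1).

Structural cue: x = (-1) and the two k-th powers (C = 2/5) combine into one argument.
Term ratio: r(k) = (-1) * (k+2) / [(k+3/5) (k+6) (k+1)] ; factor over Q: parameters, x = (-1), and C = 2/5.


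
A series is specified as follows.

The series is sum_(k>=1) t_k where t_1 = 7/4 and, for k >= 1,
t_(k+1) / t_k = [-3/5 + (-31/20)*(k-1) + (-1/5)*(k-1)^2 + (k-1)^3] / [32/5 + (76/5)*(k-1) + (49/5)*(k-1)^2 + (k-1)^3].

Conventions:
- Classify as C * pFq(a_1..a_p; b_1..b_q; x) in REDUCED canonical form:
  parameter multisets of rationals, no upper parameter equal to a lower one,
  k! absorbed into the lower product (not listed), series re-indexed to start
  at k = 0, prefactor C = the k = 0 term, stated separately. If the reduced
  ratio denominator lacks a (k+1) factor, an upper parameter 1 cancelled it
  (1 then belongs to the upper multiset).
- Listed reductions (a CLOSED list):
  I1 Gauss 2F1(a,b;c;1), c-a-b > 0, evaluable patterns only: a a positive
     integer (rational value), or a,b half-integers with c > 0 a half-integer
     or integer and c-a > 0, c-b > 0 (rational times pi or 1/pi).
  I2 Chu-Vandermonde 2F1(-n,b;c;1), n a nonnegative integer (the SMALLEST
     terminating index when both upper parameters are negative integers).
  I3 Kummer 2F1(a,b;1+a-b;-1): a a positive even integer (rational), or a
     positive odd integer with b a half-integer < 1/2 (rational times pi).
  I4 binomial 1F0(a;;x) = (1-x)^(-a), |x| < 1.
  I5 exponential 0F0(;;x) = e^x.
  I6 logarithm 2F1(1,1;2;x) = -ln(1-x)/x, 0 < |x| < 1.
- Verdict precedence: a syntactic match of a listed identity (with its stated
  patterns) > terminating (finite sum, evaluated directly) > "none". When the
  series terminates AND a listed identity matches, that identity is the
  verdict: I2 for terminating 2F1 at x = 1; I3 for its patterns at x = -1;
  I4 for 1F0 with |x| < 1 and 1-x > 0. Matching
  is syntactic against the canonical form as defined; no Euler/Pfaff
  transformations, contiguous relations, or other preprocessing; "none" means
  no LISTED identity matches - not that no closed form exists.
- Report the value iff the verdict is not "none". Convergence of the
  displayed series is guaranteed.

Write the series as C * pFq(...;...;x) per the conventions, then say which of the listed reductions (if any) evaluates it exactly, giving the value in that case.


First insight: t_0 being 7/4, factor the ratio over Q (C = 7/4, x = 1): negated roots = parameters.
Term ratio: r(k) = 1 * (k-3/2) (k+1/2) / [(k+8) (k+1)] - rational in k, leading ratio 1; with t_0 = 7/4, classification follows.

The series (x = 1) is 2F1: upper {-3/2, 1/2}, lower {8}, prefactor 7/4. Verdict: this is Gauss's theorem I1 (half-integer case) (x = 1; upper {-3/2, 1/2} half-integers, c = 8 in the evaluable pattern). Value: (234881024/46930455) / pi.


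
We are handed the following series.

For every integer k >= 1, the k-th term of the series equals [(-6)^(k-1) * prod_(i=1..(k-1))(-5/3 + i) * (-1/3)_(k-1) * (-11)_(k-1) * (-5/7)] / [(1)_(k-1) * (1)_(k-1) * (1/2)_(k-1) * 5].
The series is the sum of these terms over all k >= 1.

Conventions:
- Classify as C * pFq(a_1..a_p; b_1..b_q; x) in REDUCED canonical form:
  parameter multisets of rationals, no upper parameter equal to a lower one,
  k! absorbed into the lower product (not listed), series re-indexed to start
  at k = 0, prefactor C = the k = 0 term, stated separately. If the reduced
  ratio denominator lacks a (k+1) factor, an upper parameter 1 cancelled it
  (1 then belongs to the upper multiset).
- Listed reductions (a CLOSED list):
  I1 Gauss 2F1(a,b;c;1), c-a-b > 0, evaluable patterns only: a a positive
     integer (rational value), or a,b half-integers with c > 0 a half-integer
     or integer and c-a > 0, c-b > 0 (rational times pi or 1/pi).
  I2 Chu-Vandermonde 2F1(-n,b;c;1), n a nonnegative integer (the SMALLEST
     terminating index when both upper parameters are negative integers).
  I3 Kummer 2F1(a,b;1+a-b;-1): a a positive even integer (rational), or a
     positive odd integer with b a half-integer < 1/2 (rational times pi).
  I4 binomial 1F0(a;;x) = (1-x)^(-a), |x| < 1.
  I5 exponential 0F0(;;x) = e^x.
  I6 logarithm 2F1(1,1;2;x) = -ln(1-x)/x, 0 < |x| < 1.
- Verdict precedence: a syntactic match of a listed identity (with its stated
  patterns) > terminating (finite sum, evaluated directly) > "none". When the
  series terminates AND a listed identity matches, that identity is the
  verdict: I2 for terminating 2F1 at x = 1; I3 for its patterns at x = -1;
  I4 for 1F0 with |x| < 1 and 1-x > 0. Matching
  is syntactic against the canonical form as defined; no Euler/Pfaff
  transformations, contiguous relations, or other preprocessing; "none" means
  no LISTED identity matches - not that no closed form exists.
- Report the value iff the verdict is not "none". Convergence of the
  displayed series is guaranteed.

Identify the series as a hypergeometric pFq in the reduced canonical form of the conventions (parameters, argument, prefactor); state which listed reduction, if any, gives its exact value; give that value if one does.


Prefactor -1/7, argument -6: 3F2 with upper {-11, -2/3, -1/3} over lower {1/2, 1}. Verdict: terminating at k = 11: the factor (-11)_k kills every later term; summing the 12 survivors is exact. Value: -3311135509059961/24407490807.

The tell: t_0 = -1/7 here, and (1)_k (prefactor -1/7) is k! itself.
Consecutive-term ratio: r(k) = (-6) * (k-11) (k-2/3) (k-1/3) / [(k+1/2) (k+1) (k+1)] - rational in k. x = (-6); t_0 = -1/7; negate the roots.


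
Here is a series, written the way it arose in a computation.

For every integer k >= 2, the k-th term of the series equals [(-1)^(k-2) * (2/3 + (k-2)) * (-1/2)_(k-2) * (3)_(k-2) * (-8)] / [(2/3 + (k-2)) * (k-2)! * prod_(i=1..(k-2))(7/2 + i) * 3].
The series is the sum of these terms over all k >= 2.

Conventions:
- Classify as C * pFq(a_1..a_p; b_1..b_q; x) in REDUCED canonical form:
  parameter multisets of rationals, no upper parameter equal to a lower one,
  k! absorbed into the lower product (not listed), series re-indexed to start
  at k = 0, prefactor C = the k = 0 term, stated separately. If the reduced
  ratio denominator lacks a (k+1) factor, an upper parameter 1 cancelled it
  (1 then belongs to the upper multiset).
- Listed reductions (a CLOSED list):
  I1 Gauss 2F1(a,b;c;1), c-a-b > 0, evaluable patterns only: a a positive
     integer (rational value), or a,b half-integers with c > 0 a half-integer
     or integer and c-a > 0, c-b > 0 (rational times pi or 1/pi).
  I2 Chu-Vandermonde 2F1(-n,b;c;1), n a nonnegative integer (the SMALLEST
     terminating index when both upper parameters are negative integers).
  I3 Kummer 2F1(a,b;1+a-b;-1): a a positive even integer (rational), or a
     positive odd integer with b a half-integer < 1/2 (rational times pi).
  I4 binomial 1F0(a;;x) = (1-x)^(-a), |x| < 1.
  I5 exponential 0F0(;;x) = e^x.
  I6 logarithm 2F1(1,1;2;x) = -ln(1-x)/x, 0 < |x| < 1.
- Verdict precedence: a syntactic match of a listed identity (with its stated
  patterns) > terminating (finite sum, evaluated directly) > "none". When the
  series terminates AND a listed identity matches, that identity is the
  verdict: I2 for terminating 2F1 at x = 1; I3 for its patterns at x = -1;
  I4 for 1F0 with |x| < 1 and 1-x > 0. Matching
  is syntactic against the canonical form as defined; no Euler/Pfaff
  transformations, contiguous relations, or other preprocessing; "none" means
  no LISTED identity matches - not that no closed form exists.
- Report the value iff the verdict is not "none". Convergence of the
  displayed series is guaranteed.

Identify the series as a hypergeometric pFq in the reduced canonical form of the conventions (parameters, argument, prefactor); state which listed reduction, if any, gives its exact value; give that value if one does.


Prefactor -8/3, argument -1: 2F1 with upper {-1/2, 3} over lower {9/2}. Verdict: Kummer (I3) fires (x = -1; c = 9/2 equals 1+a-b for upper {-1/2, 3}: listed pattern). Value: (-35/32) * pi.

First insight: t_0 being -8/3, the factor k + 2/3 cancels (top and bottom), leaving C = -8/3, x = -1.
Ratio: r(k) = (-1) * (k-1/2) (k+3) / [(k+9/2) (k+1)] - poly over poly, x = (-1) from leading terms; C = -8/3 at k = 0.
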